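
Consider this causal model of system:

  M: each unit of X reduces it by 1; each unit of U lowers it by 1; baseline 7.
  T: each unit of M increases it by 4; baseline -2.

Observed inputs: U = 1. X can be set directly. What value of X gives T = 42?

Substituting into the M equation gives M = -X + 6.
So T = -4*X + 22.
Solve -4*X + 22 = 42: X = (42 - 22) / -4 = -5.

X = -5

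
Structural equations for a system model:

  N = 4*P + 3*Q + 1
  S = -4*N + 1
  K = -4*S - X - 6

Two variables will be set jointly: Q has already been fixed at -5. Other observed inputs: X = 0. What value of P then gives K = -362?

P = -2

With Q held at -5:
Substituting into the N equation gives N = 4*P - 14.
Substituting into the S equation gives S = -16*P + 57.
Substituting into the K equation gives K = 64*P - 234.
Solve 64*P - 234 = -362: P = (-362 + 234) / 64 = -2.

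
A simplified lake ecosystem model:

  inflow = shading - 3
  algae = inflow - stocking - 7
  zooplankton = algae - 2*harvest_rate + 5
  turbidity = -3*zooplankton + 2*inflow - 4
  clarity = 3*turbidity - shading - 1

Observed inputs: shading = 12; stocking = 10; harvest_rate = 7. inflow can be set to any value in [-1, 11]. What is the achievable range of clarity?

Intervening on inflow fixes its value directly, overriding its dependence on shading.
Substituting into the algae equation gives algae = inflow - 17.
So zooplankton = inflow - 26.
Substituting into the turbidity equation gives turbidity = -inflow + 74.
Substituting into the clarity equation gives clarity = -3*inflow + 209.
Linear in inflow, so extremes are at the endpoints: inflow = -1 gives clarity = 212; inflow = 11 gives clarity = 176.

176 to 212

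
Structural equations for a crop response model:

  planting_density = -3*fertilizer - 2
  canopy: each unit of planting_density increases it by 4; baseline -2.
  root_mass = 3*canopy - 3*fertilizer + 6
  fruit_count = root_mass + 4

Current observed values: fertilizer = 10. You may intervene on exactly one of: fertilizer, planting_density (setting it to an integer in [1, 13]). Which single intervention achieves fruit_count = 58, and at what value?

Intervening on fertilizer: fruit_count = -39*fertilizer - 20. Reaching 58 requires fertilizer = -2, outside [1, 13].
Intervening on planting_density: with other inputs at their observed values, fruit_count = 12*planting_density - 26. Solving for 58 gives planting_density = 7, within [1, 13].

set planting_density = 7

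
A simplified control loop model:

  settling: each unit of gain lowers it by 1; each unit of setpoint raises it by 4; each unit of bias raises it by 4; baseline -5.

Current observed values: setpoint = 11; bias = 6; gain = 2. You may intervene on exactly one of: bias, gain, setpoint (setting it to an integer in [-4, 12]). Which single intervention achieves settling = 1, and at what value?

Intervening on bias: settling = 4*bias + 37. Reaching 1 requires bias = -9, outside [-4, 12].
Intervening on gain: settling = -gain + 63. Reaching 1 requires gain = 62, outside [-4, 12].
Intervening on setpoint: with other inputs at their observed values, settling = 4*setpoint + 17. Solving for 1 gives setpoint = -4, within [-4, 12].

set setpoint = -4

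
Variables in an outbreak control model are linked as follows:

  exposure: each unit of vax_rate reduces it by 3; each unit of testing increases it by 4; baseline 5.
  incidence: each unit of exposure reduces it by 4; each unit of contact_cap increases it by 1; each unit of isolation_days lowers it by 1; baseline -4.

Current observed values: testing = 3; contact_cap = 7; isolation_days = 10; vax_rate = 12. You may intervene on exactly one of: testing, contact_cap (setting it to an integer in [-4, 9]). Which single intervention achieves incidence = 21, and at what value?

Intervening on testing: with other inputs at their observed values, incidence = -16*testing + 117. Solving for 21 gives testing = 6, within [-4, 9].
Intervening on contact_cap: incidence = contact_cap + 62. Reaching 21 requires contact_cap = -41, outside [-4, 9].

set testing = 6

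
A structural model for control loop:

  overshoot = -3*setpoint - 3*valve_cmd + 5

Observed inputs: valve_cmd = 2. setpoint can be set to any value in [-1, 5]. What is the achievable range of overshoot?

Substituting into the overshoot equation gives overshoot = -3*setpoint - 1.
Linear in setpoint, so extremes are at the endpoints: setpoint = -1 gives overshoot = 2; setpoint = 5 gives overshoot = -16.

-16 to 2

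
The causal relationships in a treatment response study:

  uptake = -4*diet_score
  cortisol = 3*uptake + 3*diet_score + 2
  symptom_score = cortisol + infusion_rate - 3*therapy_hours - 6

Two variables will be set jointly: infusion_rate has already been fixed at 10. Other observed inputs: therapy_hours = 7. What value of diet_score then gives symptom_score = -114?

diet_score = 11

With infusion_rate held at 10:
Substituting into the cortisol equation gives cortisol = -9*diet_score + 2.
Substituting into the symptom_score equation gives symptom_score = -9*diet_score - 15.
Solve -9*diet_score - 15 = -114: diet_score = (-114 + 15) / -9 = 11.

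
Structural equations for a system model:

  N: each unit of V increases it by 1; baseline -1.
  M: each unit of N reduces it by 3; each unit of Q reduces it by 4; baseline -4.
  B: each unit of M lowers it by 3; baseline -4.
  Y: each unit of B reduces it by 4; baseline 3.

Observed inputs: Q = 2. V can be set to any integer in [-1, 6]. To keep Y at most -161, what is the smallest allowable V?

V = 2

Substituting into the M equation gives M = -3*V - 9.
Substituting into the B equation gives B = 9*V + 23.
This gives Y = -36*V - 89.
Require -36*V - 89 ≤ -161, so V ≥ 2.
The smallest integer in [-1, 6] satisfying this is 2.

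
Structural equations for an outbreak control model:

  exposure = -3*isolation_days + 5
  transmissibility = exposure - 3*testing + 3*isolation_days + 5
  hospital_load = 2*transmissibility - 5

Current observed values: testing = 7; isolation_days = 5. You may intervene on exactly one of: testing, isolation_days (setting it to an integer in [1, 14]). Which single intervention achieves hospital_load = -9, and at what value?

set testing = 4

Intervening on testing: with other inputs at their observed values, hospital_load = -6*testing + 15. Solving for -9 gives testing = 4, within [1, 14].
Intervening on isolation_days: the paths from isolation_days to hospital_load cancel (net effect zero), leaving hospital_load = -27; -9 is unreachable this way.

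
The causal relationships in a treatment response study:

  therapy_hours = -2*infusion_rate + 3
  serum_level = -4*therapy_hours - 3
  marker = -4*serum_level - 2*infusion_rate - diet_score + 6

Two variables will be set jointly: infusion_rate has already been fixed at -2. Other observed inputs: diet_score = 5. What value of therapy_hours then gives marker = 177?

therapy_hours = 10

With infusion_rate held at -2:
Intervening on therapy_hours fixes its value directly, overriding its dependence on infusion_rate.
Substituting into the marker equation gives marker = 16*therapy_hours + 17.
Solve 16*therapy_hours + 17 = 177: therapy_hours = (177 - 17) / 16 = 10.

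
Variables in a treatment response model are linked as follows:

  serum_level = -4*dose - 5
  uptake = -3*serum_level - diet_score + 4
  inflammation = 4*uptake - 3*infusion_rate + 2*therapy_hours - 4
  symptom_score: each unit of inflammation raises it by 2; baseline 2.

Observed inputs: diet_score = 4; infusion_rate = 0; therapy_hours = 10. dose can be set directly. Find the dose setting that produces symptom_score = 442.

Substituting into the uptake equation gives uptake = 12*dose + 15.
Substituting into the inflammation equation gives inflammation = 48*dose + 76.
So symptom_score = 96*dose + 154.
Solve 96*dose + 154 = 442: dose = (442 - 154) / 96 = 3.

dose = 3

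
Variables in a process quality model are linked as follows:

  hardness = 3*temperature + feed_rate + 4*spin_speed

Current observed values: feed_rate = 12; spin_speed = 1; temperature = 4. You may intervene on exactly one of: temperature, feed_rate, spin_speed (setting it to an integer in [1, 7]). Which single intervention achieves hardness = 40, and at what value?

Intervening on temperature: hardness = 3*temperature + 16. Reaching 40 requires temperature = 8, outside [1, 7].
Intervening on feed_rate: hardness = feed_rate + 16. Reaching 40 requires feed_rate = 24, outside [1, 7].
Intervening on spin_speed: with other inputs at their observed values, hardness = 4*spin_speed + 24. Solving for 40 gives spin_speed = 4, within [1, 7].

set spin_speed = 4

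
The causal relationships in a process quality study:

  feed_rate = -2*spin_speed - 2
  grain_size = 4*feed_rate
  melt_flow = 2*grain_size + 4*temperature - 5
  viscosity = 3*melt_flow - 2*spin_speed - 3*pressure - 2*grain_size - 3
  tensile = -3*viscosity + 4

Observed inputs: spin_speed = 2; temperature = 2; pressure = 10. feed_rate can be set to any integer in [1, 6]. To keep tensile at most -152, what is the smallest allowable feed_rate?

feed_rate = 5

Intervening on feed_rate fixes its value directly, overriding its dependence on spin_speed.
Substituting into the melt_flow equation gives melt_flow = 8*feed_rate + 3.
viscosity becomes 16*feed_rate - 28.
Substituting into the tensile equation gives tensile = -48*feed_rate + 88.
Require -48*feed_rate + 88 ≤ -152, so feed_rate ≥ 5.
The smallest integer in [1, 6] satisfying this is 5.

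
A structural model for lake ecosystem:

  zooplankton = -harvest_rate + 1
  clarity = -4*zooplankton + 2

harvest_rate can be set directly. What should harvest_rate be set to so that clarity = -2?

Substituting into the clarity equation gives clarity = 4*harvest_rate - 2.
Solve 4*harvest_rate - 2 = -2: harvest_rate = (-2 + 2) / 4 = 0.

harvest_rate = 0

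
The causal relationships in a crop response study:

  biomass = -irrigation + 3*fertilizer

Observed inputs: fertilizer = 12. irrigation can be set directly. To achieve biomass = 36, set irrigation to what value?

Substituting into the biomass equation gives biomass = -irrigation + 36.
Solve -irrigation + 36 = 36: irrigation = (36 - 36) / -1 = 0.

irrigation = 0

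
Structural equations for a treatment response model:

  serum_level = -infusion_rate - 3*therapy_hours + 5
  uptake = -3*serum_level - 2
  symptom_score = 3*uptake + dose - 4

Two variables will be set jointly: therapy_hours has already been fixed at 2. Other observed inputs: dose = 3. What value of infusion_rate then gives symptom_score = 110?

infusion_rate = 12

With therapy_hours held at 2:
Substituting into the serum_level equation gives serum_level = -infusion_rate - 1.
So uptake = 3*infusion_rate + 1.
Substituting into the symptom_score equation gives symptom_score = 9*infusion_rate + 2.
Solve 9*infusion_rate + 2 = 110: infusion_rate = (110 - 2) / 9 = 12.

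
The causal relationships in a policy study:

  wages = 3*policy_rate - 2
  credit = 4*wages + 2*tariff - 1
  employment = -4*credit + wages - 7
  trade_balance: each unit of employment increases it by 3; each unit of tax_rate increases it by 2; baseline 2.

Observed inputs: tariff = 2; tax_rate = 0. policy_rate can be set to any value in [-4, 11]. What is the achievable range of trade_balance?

-1450 to 575

Substituting into the credit equation gives credit = 12*policy_rate - 5.
Substituting into the employment equation gives employment = -45*policy_rate + 11.
Substituting into the trade_balance equation gives trade_balance = -135*policy_rate + 35.
Linear in policy_rate, so extremes are at the endpoints: policy_rate = -4 gives trade_balance = 575; policy_rate = 11 gives trade_balance = -1450.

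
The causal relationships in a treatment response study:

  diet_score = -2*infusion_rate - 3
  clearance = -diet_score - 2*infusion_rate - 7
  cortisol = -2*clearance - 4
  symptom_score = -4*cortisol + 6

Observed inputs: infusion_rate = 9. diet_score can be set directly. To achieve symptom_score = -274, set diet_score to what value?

diet_score = 12

Intervening on diet_score fixes its value directly, overriding its dependence on infusion_rate.
Substituting into the clearance equation gives clearance = -diet_score - 25.
Substituting into the cortisol equation gives cortisol = 2*diet_score + 46.
Substituting into the symptom_score equation gives symptom_score = -8*diet_score - 178.
Solve -8*diet_score - 178 = -274: diet_score = (-274 + 178) / -8 = 12.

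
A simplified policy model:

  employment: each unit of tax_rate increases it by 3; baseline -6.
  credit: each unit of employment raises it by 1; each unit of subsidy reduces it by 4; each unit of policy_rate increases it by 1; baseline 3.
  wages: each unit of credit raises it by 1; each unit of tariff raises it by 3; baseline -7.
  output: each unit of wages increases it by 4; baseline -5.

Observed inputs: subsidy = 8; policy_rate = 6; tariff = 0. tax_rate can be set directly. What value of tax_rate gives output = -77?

tax_rate = 6

Substituting into the credit equation gives credit = 3*tax_rate - 29.
wages becomes 3*tax_rate - 36.
output becomes 12*tax_rate - 149.
Solve 12*tax_rate - 149 = -77: tax_rate = (-77 + 149) / 12 = 6.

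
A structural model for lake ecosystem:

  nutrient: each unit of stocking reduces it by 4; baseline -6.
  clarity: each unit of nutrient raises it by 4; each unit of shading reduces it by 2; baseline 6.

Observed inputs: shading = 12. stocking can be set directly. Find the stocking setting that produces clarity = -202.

Substituting into the clarity equation gives clarity = -16*stocking - 42.
Solve -16*stocking - 42 = -202: stocking = (-202 + 42) / -16 = 10.

stocking = 10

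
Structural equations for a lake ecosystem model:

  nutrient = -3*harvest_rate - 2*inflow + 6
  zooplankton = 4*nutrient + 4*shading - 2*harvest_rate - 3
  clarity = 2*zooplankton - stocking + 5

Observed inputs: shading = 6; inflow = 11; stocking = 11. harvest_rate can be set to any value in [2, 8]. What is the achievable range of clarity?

-316 to -148

Substituting into the nutrient equation gives nutrient = -3*harvest_rate - 16.
zooplankton becomes -14*harvest_rate - 43.
clarity becomes -28*harvest_rate - 92.
Linear in harvest_rate, so extremes are at the endpoints: harvest_rate = 2 gives clarity = -148; harvest_rate = 8 gives clarity = -316.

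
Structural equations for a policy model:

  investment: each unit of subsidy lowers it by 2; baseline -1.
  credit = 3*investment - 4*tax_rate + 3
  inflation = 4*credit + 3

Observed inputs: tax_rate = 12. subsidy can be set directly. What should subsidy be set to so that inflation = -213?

Substituting into the credit equation gives credit = -6*subsidy - 48.
This gives inflation = -24*subsidy - 189.
Solve -24*subsidy - 189 = -213: subsidy = (-213 + 189) / -24 = 1.

subsidy = 1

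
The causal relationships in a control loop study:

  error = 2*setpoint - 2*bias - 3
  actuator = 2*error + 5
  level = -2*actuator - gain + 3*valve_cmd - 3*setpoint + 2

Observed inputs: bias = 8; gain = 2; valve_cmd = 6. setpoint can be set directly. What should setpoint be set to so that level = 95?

Substituting into the error equation gives error = 2*setpoint - 19.
Substituting into the actuator equation gives actuator = 4*setpoint - 33.
Substituting into the level equation gives level = -11*setpoint + 84.
Solve -11*setpoint + 84 = 95: setpoint = (95 - 84) / -11 = -1.

setpoint = -1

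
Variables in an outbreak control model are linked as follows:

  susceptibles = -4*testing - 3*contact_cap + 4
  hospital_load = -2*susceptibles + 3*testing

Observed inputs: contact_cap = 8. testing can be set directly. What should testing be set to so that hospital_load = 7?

Substituting into the susceptibles equation gives susceptibles = -4*testing - 20.
hospital_load becomes 11*testing + 40.
Solve 11*testing + 40 = 7: testing = (7 - 40) / 11 = -3.

testing = -3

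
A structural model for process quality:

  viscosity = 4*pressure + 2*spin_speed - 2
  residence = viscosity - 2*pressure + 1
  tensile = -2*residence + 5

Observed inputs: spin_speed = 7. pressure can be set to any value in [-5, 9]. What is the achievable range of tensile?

Substituting into the viscosity equation gives viscosity = 4*pressure + 12.
So residence = 2*pressure + 13.
This gives tensile = -4*pressure - 21.
Linear in pressure, so extremes are at the endpoints: pressure = -5 gives tensile = -1; pressure = 9 gives tensile = -57.

-57 to -1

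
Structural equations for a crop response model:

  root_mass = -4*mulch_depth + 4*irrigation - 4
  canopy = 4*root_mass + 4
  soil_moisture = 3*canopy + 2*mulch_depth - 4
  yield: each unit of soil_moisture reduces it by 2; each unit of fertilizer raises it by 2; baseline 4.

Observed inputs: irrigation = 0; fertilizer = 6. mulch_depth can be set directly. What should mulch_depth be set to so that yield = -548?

Substituting into the root_mass equation gives root_mass = -4*mulch_depth - 4.
So canopy = -16*mulch_depth - 12.
So soil_moisture = -46*mulch_depth - 40.
This gives yield = 92*mulch_depth + 96.
Solve 92*mulch_depth + 96 = -548: mulch_depth = (-548 - 96) / 92 = -7.

mulch_depth = -7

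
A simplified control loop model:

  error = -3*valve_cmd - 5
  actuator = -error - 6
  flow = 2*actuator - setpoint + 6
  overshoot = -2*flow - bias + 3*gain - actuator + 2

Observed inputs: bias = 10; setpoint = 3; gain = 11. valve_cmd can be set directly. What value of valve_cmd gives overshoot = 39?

Substituting into the actuator equation gives actuator = 3*valve_cmd - 1.
Substituting into the flow equation gives flow = 6*valve_cmd + 1.
So overshoot = -15*valve_cmd + 24.
Solve -15*valve_cmd + 24 = 39: valve_cmd = (39 - 24) / -15 = -1.

valve_cmd = -1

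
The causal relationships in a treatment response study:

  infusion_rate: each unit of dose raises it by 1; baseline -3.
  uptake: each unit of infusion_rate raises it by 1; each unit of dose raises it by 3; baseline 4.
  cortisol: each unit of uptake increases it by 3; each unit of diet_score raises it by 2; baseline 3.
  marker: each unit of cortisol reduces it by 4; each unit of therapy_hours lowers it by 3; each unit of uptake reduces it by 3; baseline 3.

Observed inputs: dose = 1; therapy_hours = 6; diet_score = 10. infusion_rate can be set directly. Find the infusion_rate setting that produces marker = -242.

Intervening on infusion_rate fixes its value directly, overriding its dependence on dose.
Substituting into the uptake equation gives uptake = infusion_rate + 7.
This gives cortisol = 3*infusion_rate + 44.
This gives marker = -15*infusion_rate - 212.
Solve -15*infusion_rate - 212 = -242: infusion_rate = (-242 + 212) / -15 = 2.

infusion_rate = 2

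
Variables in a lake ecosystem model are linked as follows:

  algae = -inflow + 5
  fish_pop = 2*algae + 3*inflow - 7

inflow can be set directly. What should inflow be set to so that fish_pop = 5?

inflow = 2

Substituting into the fish_pop equation gives fish_pop = inflow + 3.
Solve inflow + 3 = 5: inflow = (5 - 3) / 1 = 2.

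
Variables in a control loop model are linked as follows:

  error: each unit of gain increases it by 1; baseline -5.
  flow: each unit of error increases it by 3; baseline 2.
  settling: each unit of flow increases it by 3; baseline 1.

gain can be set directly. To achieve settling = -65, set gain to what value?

gain = -3

Substituting into the flow equation gives flow = 3*gain - 13.
So settling = 9*gain - 38.
Solve 9*gain - 38 = -65: gain = (-65 + 38) / 9 = -3.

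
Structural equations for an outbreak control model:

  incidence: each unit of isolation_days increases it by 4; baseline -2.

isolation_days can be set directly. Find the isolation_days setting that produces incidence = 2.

isolation_days = 1

Solve 4*isolation_days - 2 = 2: isolation_days = (2 + 2) / 4 = 1.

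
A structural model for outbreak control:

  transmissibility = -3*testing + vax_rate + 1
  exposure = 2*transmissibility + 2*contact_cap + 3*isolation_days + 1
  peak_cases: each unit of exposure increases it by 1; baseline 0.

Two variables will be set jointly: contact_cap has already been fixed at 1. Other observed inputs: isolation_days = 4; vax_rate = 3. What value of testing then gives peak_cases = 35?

testing = -2

With contact_cap held at 1:
Substituting into the transmissibility equation gives transmissibility = -3*testing + 4.
Substituting into the exposure equation gives exposure = -6*testing + 23.
Substituting into the peak_cases equation gives peak_cases = -6*testing + 23.
Solve -6*testing + 23 = 35: testing = (35 - 23) / -6 = -2.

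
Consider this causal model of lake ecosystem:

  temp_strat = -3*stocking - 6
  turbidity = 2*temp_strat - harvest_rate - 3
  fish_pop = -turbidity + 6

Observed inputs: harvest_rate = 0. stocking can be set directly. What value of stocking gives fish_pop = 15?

stocking = -1

Substituting into the turbidity equation gives turbidity = -6*stocking - 15.
fish_pop becomes 6*stocking + 21.
Solve 6*stocking + 21 = 15: stocking = (15 - 21) / 6 = -1.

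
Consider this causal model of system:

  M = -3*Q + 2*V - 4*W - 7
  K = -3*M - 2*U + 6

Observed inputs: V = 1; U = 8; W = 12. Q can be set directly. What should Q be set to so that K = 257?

Substituting into the M equation gives M = -3*Q - 53.
Substituting into the K equation gives K = 9*Q + 149.
Solve 9*Q + 149 = 257: Q = (257 - 149) / 9 = 12.

Q = 12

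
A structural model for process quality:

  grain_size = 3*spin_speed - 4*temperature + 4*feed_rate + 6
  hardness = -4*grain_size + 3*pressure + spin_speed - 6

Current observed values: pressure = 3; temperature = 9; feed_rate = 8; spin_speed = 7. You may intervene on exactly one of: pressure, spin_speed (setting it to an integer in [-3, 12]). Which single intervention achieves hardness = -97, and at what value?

Intervening on pressure: with other inputs at their observed values, hardness = 3*pressure - 91. Solving for -97 gives pressure = -2, within [-3, 12].
Intervening on spin_speed: hardness = -11*spin_speed - 5. Reaching -97 requires spin_speed = 92/11, not an integer.

set pressure = -2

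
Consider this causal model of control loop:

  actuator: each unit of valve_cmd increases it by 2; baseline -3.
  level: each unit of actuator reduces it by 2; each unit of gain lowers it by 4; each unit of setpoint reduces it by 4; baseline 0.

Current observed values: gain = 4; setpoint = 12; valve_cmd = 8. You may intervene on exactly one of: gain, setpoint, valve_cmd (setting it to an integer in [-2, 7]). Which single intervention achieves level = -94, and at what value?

Intervening on gain: with other inputs at their observed values, level = -4*gain - 74. Solving for -94 gives gain = 5, within [-2, 7].
Intervening on setpoint: level = -4*setpoint - 42. Reaching -94 requires setpoint = 13, outside [-2, 7].
Intervening on valve_cmd: level = -4*valve_cmd - 58. Reaching -94 requires valve_cmd = 9, outside [-2, 7].

set gain = 5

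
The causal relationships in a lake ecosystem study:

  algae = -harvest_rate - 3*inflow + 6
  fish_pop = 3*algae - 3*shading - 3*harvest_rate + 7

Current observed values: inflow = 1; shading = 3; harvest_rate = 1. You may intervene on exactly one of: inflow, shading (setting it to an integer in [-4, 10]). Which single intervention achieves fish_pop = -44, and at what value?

set inflow = 6

Intervening on inflow: with other inputs at their observed values, fish_pop = -9*inflow + 10. Solving for -44 gives inflow = 6, within [-4, 10].
Intervening on shading: fish_pop = -3*shading + 10. Reaching -44 requires shading = 18, outside [-4, 10].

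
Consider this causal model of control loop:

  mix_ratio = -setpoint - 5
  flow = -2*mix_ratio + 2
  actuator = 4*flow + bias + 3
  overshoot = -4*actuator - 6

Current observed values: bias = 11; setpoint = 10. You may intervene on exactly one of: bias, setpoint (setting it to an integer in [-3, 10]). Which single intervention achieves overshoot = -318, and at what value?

Intervening on bias: overshoot = -4*bias - 530. Reaching -318 requires bias = -53, outside [-3, 10].
Intervening on setpoint: with other inputs at their observed values, overshoot = -32*setpoint - 254. Solving for -318 gives setpoint = 2, within [-3, 10].

set setpoint = 2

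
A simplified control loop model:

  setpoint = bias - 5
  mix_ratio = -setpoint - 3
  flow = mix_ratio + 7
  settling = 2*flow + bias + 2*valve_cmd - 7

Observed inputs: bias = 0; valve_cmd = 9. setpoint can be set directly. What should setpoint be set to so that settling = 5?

setpoint = 7

Intervening on setpoint fixes its value directly, overriding its dependence on bias.
Substituting into the flow equation gives flow = -setpoint + 4.
Substituting into the settling equation gives settling = -2*setpoint + 19.
Solve -2*setpoint + 19 = 5: setpoint = (5 - 19) / -2 = 7.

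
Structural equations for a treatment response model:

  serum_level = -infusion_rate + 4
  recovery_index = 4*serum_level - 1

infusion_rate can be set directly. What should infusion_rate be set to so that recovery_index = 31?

infusion_rate = -4

Substituting into the recovery_index equation gives recovery_index = -4*infusion_rate + 15.
Solve -4*infusion_rate + 15 = 31: infusion_rate = (31 - 15) / -4 = -4.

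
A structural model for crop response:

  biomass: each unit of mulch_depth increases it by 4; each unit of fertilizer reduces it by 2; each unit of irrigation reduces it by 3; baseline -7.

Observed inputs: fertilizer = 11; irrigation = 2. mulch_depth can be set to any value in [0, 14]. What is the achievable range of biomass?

Substituting into the biomass equation gives biomass = 4*mulch_depth - 35.
Linear in mulch_depth, so extremes are at the endpoints: mulch_depth = 0 gives biomass = -35; mulch_depth = 14 gives biomass = 21.

-35 to 21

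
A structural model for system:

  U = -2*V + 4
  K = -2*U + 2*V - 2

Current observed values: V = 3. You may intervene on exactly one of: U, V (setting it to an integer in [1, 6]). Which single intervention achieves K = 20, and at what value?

set V = 5

Intervening on U: K = -2*U + 4. Reaching 20 requires U = -8, outside [1, 6].
Intervening on V: with other inputs at their observed values, K = 6*V - 10. Solving for 20 gives V = 5, within [1, 6].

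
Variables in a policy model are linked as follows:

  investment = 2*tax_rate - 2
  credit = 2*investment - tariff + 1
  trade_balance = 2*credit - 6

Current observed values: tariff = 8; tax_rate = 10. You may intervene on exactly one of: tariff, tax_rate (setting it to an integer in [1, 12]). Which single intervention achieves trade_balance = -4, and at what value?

set tax_rate = 3

Intervening on tariff: trade_balance = -2*tariff + 68. Reaching -4 requires tariff = 36, outside [1, 12].
Intervening on tax_rate: with other inputs at their observed values, trade_balance = 8*tax_rate - 28. Solving for -4 gives tax_rate = 3, within [1, 12].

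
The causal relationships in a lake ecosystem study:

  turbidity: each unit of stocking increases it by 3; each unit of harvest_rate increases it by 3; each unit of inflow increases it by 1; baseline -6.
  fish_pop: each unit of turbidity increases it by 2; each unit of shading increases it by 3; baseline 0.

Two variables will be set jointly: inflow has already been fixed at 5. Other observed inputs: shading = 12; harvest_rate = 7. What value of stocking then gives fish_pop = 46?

With inflow held at 5:
Substituting into the turbidity equation gives turbidity = 3*stocking + 20.
Substituting into the fish_pop equation gives fish_pop = 6*stocking + 76.
Solve 6*stocking + 76 = 46: stocking = (46 - 76) / 6 = -5.

stocking = -5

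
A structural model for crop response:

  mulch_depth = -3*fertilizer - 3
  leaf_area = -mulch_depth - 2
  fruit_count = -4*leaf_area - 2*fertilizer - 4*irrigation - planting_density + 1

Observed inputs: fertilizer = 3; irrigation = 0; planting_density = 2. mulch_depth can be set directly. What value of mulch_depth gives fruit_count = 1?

mulch_depth = 0

Intervening on mulch_depth fixes its value directly, overriding its dependence on fertilizer.
Substituting into the fruit_count equation gives fruit_count = 4*mulch_depth + 1.
Solve 4*mulch_depth + 1 = 1: mulch_depth = (1 - 1) / 4 = 0.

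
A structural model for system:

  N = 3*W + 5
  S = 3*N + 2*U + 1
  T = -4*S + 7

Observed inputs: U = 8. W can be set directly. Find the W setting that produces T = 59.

Substituting into the S equation gives S = 9*W + 32.
So T = -36*W - 121.
Solve -36*W - 121 = 59: W = (59 + 121) / -36 = -5.

W = -5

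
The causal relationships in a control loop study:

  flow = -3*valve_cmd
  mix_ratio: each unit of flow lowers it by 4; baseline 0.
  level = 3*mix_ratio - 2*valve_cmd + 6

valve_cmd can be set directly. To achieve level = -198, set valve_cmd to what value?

Substituting into the mix_ratio equation gives mix_ratio = 12*valve_cmd.
level becomes 34*valve_cmd + 6.
Solve 34*valve_cmd + 6 = -198: valve_cmd = (-198 - 6) / 34 = -6.

valve_cmd = -6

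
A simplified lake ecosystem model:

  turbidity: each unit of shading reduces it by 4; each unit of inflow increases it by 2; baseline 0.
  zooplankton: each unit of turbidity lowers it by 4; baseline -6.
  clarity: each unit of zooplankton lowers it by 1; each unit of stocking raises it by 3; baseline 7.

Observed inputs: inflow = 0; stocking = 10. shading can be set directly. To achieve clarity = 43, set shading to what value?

Substituting into the turbidity equation gives turbidity = -4*shading.
Substituting into the zooplankton equation gives zooplankton = 16*shading - 6.
This gives clarity = -16*shading + 43.
Solve -16*shading + 43 = 43: shading = (43 - 43) / -16 = 0.

shading = 0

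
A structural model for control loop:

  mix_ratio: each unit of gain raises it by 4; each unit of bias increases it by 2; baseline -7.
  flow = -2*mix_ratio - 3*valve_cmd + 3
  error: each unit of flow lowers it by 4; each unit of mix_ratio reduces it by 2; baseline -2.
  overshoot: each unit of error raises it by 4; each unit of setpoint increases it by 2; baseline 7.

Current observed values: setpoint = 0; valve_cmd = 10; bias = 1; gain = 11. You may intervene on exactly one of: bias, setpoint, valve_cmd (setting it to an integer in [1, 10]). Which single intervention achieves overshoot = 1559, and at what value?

set bias = 5

Intervening on bias: with other inputs at their observed values, overshoot = 48*bias + 1319. Solving for 1559 gives bias = 5, within [1, 10].
Intervening on setpoint: overshoot = 2*setpoint + 1367. Reaching 1559 requires setpoint = 96, outside [1, 10].
Intervening on valve_cmd: overshoot = 48*valve_cmd + 887. Reaching 1559 requires valve_cmd = 14, outside [1, 10].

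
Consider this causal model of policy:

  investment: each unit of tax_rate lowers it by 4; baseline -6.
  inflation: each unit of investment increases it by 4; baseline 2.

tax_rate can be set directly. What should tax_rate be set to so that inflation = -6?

Substituting into the inflation equation gives inflation = -16*tax_rate - 22.
Solve -16*tax_rate - 22 = -6: tax_rate = (-6 + 22) / -16 = -1.

tax_rate = -1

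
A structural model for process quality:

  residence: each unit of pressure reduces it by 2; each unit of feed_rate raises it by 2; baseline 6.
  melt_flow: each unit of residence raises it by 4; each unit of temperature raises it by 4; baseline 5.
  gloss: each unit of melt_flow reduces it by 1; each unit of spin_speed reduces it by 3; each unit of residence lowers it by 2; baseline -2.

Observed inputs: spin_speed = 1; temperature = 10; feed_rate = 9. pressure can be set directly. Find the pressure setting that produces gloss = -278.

Substituting into the residence equation gives residence = -2*pressure + 24.
So melt_flow = -8*pressure + 141.
Substituting into the gloss equation gives gloss = 12*pressure - 194.
Solve 12*pressure - 194 = -278: pressure = (-278 + 194) / 12 = -7.

pressure = -7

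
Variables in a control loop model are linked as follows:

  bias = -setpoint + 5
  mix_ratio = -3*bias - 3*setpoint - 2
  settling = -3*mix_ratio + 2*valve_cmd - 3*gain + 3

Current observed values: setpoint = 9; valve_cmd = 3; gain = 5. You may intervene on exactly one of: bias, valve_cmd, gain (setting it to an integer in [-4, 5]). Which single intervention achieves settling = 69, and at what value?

Intervening on bias: settling = 9*bias + 81. Reaching 69 requires bias = -4/3, not an integer.
Intervening on valve_cmd: settling = 2*valve_cmd + 39. Reaching 69 requires valve_cmd = 15, outside [-4, 5].
Intervening on gain: with other inputs at their observed values, settling = -3*gain + 60. Solving for 69 gives gain = -3, within [-4, 5].

set gain = -3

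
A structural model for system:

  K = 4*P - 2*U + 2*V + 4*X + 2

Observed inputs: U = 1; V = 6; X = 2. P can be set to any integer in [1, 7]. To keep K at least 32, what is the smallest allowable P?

P = 3

Substituting into the K equation gives K = 4*P + 20.
Require 4*P + 20 ≥ 32, so P ≥ 3.
The smallest integer in [1, 7] satisfying this is 3.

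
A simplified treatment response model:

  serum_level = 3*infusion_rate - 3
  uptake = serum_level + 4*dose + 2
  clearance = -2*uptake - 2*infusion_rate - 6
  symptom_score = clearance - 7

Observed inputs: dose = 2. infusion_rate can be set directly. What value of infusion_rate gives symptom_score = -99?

infusion_rate = 9

Substituting into the uptake equation gives uptake = 3*infusion_rate + 7.
Substituting into the clearance equation gives clearance = -8*infusion_rate - 20.
Substituting into the symptom_score equation gives symptom_score = -8*infusion_rate - 27.
Solve -8*infusion_rate - 27 = -99: infusion_rate = (-99 + 27) / -8 = 9.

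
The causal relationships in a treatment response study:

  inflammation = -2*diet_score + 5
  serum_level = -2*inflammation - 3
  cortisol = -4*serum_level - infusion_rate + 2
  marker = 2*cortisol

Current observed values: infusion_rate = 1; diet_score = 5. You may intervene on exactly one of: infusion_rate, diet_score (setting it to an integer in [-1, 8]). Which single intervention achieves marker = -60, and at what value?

Intervening on infusion_rate: with other inputs at their observed values, marker = -2*infusion_rate - 52. Solving for -60 gives infusion_rate = 4, within [-1, 8].
Intervening on diet_score: marker = -32*diet_score + 106. Reaching -60 requires diet_score = 83/16, not an integer.

set infusion_rate = 4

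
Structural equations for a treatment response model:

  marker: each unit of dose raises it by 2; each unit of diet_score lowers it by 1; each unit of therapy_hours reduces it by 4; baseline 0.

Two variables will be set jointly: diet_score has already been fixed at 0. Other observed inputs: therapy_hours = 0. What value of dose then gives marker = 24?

With diet_score held at 0:
Substituting into the marker equation gives marker = 2*dose.
Solve 2*dose = 24: dose = 24 / 2 = 12.

dose = 12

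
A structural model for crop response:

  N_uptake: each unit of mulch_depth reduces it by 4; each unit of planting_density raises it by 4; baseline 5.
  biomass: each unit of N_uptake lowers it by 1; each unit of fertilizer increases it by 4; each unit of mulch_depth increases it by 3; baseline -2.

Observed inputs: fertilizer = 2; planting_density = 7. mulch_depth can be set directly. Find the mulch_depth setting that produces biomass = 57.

Substituting into the N_uptake equation gives N_uptake = -4*mulch_depth + 33.
biomass becomes 7*mulch_depth - 27.
Solve 7*mulch_depth - 27 = 57: mulch_depth = (57 + 27) / 7 = 12.

mulch_depth = 12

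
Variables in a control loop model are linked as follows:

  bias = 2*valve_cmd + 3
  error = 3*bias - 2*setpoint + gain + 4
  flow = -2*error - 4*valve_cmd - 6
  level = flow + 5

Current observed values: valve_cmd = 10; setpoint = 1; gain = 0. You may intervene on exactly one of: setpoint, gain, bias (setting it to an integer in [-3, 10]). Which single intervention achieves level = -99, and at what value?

set bias = 9

Intervening on setpoint: level = 4*setpoint - 187. Reaching -99 requires setpoint = 22, outside [-3, 10].
Intervening on gain: level = -2*gain - 183. Reaching -99 requires gain = -42, outside [-3, 10].
Intervening on bias: with other inputs at their observed values, level = -6*bias - 45. Solving for -99 gives bias = 9, within [-3, 10].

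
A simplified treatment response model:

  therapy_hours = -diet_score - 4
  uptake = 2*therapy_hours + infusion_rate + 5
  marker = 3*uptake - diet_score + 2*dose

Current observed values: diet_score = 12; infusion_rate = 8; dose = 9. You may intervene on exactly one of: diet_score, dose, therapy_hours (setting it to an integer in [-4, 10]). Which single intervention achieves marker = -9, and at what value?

Intervening on diet_score: with other inputs at their observed values, marker = -7*diet_score + 33. Solving for -9 gives diet_score = 6, within [-4, 10].
Intervening on dose: marker = 2*dose - 69. Reaching -9 requires dose = 30, outside [-4, 10].
Intervening on therapy_hours: marker = 6*therapy_hours + 45. Reaching -9 requires therapy_hours = -9, outside [-4, 10].

set diet_score = 6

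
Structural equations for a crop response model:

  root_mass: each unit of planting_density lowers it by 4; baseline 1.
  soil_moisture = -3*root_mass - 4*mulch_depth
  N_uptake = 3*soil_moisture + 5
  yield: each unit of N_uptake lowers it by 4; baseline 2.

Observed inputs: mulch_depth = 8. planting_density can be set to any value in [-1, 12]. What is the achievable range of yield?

Substituting into the soil_moisture equation gives soil_moisture = 12*planting_density - 35.
N_uptake becomes 36*planting_density - 100.
Substituting into the yield equation gives yield = -144*planting_density + 402.
Linear in planting_density, so extremes are at the endpoints: planting_density = -1 gives yield = 546; planting_density = 12 gives yield = -1326.

-1326 to 546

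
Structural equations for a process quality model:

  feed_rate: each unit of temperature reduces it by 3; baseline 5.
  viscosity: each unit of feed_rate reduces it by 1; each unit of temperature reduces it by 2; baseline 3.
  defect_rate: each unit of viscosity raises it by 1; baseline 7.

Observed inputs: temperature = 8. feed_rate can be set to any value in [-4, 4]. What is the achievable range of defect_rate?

Intervening on feed_rate fixes its value directly, overriding its dependence on temperature.
Substituting into the viscosity equation gives viscosity = -feed_rate - 13.
Substituting into the defect_rate equation gives defect_rate = -feed_rate - 6.
Linear in feed_rate, so extremes are at the endpoints: feed_rate = -4 gives defect_rate = -2; feed_rate = 4 gives defect_rate = -10.

-10 to -2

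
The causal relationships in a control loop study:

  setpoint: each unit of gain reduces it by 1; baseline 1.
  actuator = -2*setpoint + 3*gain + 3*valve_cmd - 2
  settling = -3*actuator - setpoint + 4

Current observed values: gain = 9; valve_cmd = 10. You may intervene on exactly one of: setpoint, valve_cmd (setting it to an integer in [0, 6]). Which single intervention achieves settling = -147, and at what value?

set valve_cmd = 4

Intervening on setpoint: settling = 5*setpoint - 161. Reaching -147 requires setpoint = 14/5, not an integer.
Intervening on valve_cmd: with other inputs at their observed values, settling = -9*valve_cmd - 111. Solving for -147 gives valve_cmd = 4, within [0, 6].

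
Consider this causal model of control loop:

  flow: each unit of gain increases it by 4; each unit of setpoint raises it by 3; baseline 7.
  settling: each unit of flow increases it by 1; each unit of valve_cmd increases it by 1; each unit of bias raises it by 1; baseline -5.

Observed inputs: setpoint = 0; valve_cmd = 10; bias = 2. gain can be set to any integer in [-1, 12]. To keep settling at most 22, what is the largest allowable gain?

Substituting into the flow equation gives flow = 4*gain + 7.
Substituting into the settling equation gives settling = 4*gain + 14.
Require 4*gain + 14 ≤ 22, so gain ≤ 2.
The largest integer in [-1, 12] satisfying this is 2.

gain = 2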